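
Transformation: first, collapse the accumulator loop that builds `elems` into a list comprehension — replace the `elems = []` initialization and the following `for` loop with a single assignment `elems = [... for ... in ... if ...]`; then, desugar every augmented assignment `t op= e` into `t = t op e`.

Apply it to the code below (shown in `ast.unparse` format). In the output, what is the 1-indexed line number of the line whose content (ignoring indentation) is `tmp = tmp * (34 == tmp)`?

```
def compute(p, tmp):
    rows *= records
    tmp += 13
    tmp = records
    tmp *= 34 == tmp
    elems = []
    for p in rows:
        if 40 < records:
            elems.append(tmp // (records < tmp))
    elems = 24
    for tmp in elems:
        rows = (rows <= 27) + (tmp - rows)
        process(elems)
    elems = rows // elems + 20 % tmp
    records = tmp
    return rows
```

5

Transformed code:
def compute(p, tmp):
    rows = rows * records
    tmp = tmp + 13
    tmp = records
    tmp = tmp * (34 == tmp)
    elems = [tmp // (records < tmp) for p in rows if 40 < records]
    elems = 24
    for tmp in elems:
        rows = (rows <= 27) + (tmp - rows)
        process(elems)
    elems = rows // elems + 20 % tmp
    records = tmp
    return rows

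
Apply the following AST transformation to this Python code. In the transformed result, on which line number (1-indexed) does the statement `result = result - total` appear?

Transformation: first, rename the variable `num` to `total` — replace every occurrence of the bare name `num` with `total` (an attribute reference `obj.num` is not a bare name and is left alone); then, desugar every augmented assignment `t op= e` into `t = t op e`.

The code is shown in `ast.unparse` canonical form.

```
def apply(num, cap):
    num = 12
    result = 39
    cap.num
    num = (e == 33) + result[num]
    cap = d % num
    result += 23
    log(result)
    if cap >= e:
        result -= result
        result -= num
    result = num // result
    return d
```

11

Transformed code:
def apply(total, cap):
    total = 12
    result = 39
    cap.num
    total = (e == 33) + result[total]
    cap = d % total
    result = result + 23
    log(result)
    if cap >= e:
        result = result - result
        result = result - total
    result = total // result
    return d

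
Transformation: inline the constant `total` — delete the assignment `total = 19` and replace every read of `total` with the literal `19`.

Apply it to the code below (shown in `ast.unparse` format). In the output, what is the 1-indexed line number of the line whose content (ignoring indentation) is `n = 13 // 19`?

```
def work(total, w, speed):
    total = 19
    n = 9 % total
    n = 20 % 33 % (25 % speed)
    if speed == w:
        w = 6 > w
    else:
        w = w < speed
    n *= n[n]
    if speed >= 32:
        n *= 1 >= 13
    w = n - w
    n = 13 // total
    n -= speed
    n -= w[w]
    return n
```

12

Transformed code:
def work(total, w, speed):
    n = 9 % 19
    n = 20 % 33 % (25 % speed)
    if speed == w:
        w = 6 > w
    else:
        w = w < speed
    n *= n[n]
    if speed >= 32:
        n *= 1 >= 13
    w = n - w
    n = 13 // 19
    n -= speed
    n -= w[w]
    return n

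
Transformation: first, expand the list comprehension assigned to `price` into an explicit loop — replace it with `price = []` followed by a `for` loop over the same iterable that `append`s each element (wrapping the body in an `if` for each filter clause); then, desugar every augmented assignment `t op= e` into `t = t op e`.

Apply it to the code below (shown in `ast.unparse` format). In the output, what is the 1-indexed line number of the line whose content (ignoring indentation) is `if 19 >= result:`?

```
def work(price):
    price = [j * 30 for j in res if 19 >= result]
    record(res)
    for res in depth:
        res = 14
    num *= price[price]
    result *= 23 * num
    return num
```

4

Transformed code:
def work(price):
    price = []
    for j in res:
        if 19 >= result:
            price.append(j * 30)
    record(res)
    for res in depth:
        res = 14
    num = num * price[price]
    result = result * (23 * num)
    return num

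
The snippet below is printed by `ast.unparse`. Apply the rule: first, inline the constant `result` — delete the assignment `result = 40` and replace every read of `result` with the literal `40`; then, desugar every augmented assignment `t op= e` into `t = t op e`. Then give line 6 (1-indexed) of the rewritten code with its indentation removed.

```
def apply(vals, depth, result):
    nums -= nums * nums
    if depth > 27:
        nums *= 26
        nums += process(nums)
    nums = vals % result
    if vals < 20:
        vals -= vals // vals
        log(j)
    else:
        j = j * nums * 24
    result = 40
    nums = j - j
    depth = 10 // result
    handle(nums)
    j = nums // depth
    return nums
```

Transformed code:
def apply(vals, depth, result):
    nums = nums - nums * nums
    if depth > 27:
        nums = nums * 26
        nums = nums + process(nums)
    nums = vals % 40
    if vals < 20:
        vals = vals - vals // vals
        log(j)
    else:
        j = j * nums * 24
    nums = j - j
    depth = 10 // 40
    handle(nums)
    j = nums // depth
    return nums

nums = vals % 40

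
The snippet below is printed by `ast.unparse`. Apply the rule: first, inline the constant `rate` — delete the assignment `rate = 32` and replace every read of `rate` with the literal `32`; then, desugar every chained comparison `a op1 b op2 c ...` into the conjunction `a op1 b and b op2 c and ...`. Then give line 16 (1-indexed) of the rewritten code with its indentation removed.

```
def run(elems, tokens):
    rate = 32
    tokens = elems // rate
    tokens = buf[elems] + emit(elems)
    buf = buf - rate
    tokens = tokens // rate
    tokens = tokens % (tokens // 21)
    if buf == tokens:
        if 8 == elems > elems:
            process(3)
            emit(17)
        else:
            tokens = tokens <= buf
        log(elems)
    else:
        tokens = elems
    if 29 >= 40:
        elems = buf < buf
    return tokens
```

if 29 >= 40:

Transformed code:
def run(elems, tokens):
    tokens = elems // 32
    tokens = buf[elems] + emit(elems)
    buf = buf - 32
    tokens = tokens // 32
    tokens = tokens % (tokens // 21)
    if buf == tokens:
        if 8 == elems and elems > elems:
            process(3)
            emit(17)
        else:
            tokens = tokens <= buf
        log(elems)
    else:
        tokens = elems
    if 29 >= 40:
        elems = buf < buf
    return tokens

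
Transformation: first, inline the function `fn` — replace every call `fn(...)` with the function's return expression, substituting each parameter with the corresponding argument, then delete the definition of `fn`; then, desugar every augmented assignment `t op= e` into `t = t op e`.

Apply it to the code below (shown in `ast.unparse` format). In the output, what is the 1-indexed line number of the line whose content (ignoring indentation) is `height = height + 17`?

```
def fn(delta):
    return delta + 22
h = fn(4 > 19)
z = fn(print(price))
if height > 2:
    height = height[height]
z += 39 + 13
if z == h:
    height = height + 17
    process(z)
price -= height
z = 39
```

Transformed code:
h = (4 > 19) + 22
z = print(price) + 22
if height > 2:
    height = height[height]
z = z + (39 + 13)
if z == h:
    height = height + 17
    process(z)
price = price - height
z = 39

7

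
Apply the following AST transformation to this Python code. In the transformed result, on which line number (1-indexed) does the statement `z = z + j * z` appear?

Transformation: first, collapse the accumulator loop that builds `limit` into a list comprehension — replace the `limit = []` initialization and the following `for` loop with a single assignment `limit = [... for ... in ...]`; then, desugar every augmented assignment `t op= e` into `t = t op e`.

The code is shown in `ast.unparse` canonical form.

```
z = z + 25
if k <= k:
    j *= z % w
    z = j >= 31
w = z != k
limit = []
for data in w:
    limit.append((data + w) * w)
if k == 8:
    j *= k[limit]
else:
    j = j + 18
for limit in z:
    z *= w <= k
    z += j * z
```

13

Transformed code:
z = z + 25
if k <= k:
    j = j * (z % w)
    z = j >= 31
w = z != k
limit = [(data + w) * w for data in w]
if k == 8:
    j = j * k[limit]
else:
    j = j + 18
for limit in z:
    z = z * (w <= k)
    z = z + j * z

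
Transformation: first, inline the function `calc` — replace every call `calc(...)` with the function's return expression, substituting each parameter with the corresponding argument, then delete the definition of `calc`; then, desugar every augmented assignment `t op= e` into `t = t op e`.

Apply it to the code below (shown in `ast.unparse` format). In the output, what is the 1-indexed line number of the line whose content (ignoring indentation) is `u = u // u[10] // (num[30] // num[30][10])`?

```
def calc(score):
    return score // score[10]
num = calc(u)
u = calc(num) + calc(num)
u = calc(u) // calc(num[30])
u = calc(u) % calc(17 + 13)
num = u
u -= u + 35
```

3

Transformed code:
num = u // u[10]
u = num // num[10] + num // num[10]
u = u // u[10] // (num[30] // num[30][10])
u = u // u[10] % ((17 + 13) // (17 + 13)[10])
num = u
u = u - (u + 35)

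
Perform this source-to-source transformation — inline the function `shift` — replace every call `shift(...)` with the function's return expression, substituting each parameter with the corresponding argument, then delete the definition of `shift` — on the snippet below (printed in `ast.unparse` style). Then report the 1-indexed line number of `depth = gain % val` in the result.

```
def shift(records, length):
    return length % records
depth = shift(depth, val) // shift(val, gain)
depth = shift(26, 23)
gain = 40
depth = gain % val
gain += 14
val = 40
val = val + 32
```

4

Transformed code:
depth = val % depth // (gain % val)
depth = 23 % 26
gain = 40
depth = gain % val
gain += 14
val = 40
val = val + 32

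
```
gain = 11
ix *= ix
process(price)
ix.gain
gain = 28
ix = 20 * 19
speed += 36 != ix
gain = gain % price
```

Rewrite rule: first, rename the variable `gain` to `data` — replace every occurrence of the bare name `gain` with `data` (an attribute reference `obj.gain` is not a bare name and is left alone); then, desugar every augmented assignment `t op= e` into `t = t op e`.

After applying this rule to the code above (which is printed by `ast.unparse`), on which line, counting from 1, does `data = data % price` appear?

8

Transformed code:
data = 11
ix = ix * ix
process(price)
ix.gain
data = 28
ix = 20 * 19
speed = speed + (36 != ix)
data = data % price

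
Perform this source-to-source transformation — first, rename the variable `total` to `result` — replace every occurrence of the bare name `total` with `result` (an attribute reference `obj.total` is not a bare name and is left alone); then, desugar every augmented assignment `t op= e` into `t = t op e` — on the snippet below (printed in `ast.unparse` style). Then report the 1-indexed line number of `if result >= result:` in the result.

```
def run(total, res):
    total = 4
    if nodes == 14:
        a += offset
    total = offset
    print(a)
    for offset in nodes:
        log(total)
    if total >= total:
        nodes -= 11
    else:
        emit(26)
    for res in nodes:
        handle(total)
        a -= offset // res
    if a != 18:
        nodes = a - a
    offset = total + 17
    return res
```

9

Transformed code:
def run(result, res):
    result = 4
    if nodes == 14:
        a = a + offset
    result = offset
    print(a)
    for offset in nodes:
        log(result)
    if result >= result:
        nodes = nodes - 11
    else:
        emit(26)
    for res in nodes:
        handle(result)
        a = a - offset // res
    if a != 18:
        nodes = a - a
    offset = result + 17
    return res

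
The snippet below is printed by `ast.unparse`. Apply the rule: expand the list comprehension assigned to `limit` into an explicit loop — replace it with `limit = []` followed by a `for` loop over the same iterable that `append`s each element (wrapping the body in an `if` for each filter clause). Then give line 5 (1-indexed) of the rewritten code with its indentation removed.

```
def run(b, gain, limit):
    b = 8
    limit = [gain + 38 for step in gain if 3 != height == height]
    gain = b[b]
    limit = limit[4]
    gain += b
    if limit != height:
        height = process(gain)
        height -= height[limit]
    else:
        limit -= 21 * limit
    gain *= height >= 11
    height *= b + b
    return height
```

if 3 != height == height:

Transformed code:
def run(b, gain, limit):
    b = 8
    limit = []
    for step in gain:
        if 3 != height == height:
            limit.append(gain + 38)
    gain = b[b]
    limit = limit[4]
    gain += b
    if limit != height:
        height = process(gain)
        height -= height[limit]
    else:
        limit -= 21 * limit
    gain *= height >= 11
    height *= b + b
    return height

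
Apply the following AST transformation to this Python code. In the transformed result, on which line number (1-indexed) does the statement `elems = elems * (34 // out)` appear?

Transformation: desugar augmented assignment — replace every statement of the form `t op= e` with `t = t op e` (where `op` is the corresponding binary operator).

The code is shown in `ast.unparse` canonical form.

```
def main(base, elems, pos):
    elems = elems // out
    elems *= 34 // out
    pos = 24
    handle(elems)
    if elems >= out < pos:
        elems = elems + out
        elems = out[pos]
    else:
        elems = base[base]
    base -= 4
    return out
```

3

Transformed code:
def main(base, elems, pos):
    elems = elems // out
    elems = elems * (34 // out)
    pos = 24
    handle(elems)
    if elems >= out < pos:
        elems = elems + out
        elems = out[pos]
    else:
        elems = base[base]
    base = base - 4
    return out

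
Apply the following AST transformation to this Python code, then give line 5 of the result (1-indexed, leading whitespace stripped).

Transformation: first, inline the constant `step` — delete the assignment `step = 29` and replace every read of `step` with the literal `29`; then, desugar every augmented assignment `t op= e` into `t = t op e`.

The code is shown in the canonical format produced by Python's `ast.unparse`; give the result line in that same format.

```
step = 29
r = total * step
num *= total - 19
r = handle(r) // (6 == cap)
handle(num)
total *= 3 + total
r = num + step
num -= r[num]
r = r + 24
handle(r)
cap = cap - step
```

total = total * (3 + total)

Transformed code:
r = total * 29
num = num * (total - 19)
r = handle(r) // (6 == cap)
handle(num)
total = total * (3 + total)
r = num + 29
num = num - r[num]
r = r + 24
handle(r)
cap = cap - 29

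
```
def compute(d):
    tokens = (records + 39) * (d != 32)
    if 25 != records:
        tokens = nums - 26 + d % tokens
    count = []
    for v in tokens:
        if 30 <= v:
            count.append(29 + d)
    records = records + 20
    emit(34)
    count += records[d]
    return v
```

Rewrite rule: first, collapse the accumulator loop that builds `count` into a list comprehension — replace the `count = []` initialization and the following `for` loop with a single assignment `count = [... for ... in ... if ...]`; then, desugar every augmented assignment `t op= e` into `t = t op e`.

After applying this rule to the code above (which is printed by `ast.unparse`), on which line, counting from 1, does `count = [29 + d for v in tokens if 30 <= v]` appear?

5

Transformed code:
def compute(d):
    tokens = (records + 39) * (d != 32)
    if 25 != records:
        tokens = nums - 26 + d % tokens
    count = [29 + d for v in tokens if 30 <= v]
    records = records + 20
    emit(34)
    count = count + records[d]
    return v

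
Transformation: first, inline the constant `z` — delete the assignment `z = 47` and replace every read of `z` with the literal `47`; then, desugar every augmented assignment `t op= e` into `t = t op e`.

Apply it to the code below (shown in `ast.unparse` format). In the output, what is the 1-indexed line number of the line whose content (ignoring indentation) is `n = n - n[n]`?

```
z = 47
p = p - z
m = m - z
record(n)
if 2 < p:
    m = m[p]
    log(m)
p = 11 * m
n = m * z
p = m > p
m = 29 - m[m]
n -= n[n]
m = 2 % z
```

Transformed code:
p = p - 47
m = m - 47
record(n)
if 2 < p:
    m = m[p]
    log(m)
p = 11 * m
n = m * 47
p = m > p
m = 29 - m[m]
n = n - n[n]
m = 2 % 47

11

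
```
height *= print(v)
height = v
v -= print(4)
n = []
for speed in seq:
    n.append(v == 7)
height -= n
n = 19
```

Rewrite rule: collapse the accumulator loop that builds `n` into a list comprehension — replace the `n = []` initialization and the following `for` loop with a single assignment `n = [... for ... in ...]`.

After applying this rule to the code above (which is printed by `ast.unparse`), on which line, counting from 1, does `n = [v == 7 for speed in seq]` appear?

Transformed code:
height *= print(v)
height = v
v -= print(4)
n = [v == 7 for speed in seq]
height -= n
n = 19

4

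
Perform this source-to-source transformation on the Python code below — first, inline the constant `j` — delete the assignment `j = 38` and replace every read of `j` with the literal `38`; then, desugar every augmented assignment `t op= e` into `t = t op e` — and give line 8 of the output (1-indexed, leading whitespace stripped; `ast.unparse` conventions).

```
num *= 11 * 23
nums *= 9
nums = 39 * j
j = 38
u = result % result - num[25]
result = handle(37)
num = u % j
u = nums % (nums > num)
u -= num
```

u = u - num

Transformed code:
num = num * (11 * 23)
nums = nums * 9
nums = 39 * 38
u = result % result - num[25]
result = handle(37)
num = u % 38
u = nums % (nums > num)
u = u - num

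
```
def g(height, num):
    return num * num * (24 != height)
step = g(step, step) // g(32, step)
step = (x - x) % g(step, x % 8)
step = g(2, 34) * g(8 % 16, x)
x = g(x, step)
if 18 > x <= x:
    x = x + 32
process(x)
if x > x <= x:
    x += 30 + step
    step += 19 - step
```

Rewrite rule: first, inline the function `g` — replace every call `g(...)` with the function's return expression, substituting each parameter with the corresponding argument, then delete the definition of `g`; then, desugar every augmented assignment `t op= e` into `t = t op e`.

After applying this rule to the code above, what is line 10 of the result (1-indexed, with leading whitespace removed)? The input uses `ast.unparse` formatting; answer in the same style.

Transformed code:
step = step * step * (24 != step) // (step * step * (24 != 32))
step = (x - x) % (x % 8 * (x % 8) * (24 != step))
step = 34 * 34 * (24 != 2) * (x * x * (24 != 8 % 16))
x = step * step * (24 != x)
if 18 > x <= x:
    x = x + 32
process(x)
if x > x <= x:
    x = x + (30 + step)
    step = step + (19 - step)

step = step + (19 - step)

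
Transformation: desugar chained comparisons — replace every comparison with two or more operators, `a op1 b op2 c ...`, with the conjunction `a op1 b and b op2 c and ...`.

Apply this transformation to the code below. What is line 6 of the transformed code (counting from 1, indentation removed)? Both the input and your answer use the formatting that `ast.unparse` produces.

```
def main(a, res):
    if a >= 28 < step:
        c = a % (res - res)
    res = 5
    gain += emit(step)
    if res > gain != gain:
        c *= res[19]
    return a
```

if res > gain and gain != gain:

Transformed code:
def main(a, res):
    if a >= 28 and 28 < step:
        c = a % (res - res)
    res = 5
    gain += emit(step)
    if res > gain and gain != gain:
        c *= res[19]
    return a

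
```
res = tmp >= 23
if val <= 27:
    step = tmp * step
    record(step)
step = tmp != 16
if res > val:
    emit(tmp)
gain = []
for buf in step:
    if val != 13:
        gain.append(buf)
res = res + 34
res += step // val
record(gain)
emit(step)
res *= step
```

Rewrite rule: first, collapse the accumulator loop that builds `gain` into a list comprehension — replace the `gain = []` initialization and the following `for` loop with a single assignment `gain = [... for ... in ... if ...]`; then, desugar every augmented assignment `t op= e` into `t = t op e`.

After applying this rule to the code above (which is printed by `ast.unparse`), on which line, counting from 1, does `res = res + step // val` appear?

Transformed code:
res = tmp >= 23
if val <= 27:
    step = tmp * step
    record(step)
step = tmp != 16
if res > val:
    emit(tmp)
gain = [buf for buf in step if val != 13]
res = res + 34
res = res + step // val
record(gain)
emit(step)
res = res * step

10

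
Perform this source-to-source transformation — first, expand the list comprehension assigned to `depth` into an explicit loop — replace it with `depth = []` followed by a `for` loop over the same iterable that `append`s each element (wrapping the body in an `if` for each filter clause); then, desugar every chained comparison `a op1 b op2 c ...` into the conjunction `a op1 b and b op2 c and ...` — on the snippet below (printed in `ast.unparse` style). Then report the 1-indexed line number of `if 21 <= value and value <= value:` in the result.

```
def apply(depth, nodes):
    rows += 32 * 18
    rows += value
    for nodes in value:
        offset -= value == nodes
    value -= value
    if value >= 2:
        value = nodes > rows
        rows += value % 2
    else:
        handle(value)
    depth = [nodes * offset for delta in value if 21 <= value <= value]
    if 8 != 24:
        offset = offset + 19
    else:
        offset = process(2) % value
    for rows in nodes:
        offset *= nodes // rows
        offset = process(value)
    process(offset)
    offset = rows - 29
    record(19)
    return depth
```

Transformed code:
def apply(depth, nodes):
    rows += 32 * 18
    rows += value
    for nodes in value:
        offset -= value == nodes
    value -= value
    if value >= 2:
        value = nodes > rows
        rows += value % 2
    else:
        handle(value)
    depth = []
    for delta in value:
        if 21 <= value and value <= value:
            depth.append(nodes * offset)
    if 8 != 24:
        offset = offset + 19
    else:
        offset = process(2) % value
    for rows in nodes:
        offset *= nodes // rows
        offset = process(value)
    process(offset)
    offset = rows - 29
    record(19)
    return depth

14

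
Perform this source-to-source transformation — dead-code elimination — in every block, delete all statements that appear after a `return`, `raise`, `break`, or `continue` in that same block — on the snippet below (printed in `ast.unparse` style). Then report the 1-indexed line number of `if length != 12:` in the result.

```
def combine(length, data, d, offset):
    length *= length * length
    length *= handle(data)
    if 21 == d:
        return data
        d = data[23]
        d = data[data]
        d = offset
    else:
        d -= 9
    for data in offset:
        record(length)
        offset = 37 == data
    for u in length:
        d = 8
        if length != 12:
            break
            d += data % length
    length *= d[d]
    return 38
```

Transformed code:
def combine(length, data, d, offset):
    length *= length * length
    length *= handle(data)
    if 21 == d:
        return data
    else:
        d -= 9
    for data in offset:
        record(length)
        offset = 37 == data
    for u in length:
        d = 8
        if length != 12:
            break
    length *= d[d]
    return 38

13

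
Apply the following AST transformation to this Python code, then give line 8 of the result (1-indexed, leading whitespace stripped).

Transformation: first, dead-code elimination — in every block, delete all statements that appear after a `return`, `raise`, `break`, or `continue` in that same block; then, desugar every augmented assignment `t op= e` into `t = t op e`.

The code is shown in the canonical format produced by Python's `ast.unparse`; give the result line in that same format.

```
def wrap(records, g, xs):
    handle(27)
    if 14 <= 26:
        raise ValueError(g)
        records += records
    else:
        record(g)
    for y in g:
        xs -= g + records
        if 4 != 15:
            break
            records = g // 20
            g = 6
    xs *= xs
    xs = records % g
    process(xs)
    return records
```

xs = xs - (g + records)

Transformed code:
def wrap(records, g, xs):
    handle(27)
    if 14 <= 26:
        raise ValueError(g)
    else:
        record(g)
    for y in g:
        xs = xs - (g + records)
        if 4 != 15:
            break
    xs = xs * xs
    xs = records % g
    process(xs)
    return records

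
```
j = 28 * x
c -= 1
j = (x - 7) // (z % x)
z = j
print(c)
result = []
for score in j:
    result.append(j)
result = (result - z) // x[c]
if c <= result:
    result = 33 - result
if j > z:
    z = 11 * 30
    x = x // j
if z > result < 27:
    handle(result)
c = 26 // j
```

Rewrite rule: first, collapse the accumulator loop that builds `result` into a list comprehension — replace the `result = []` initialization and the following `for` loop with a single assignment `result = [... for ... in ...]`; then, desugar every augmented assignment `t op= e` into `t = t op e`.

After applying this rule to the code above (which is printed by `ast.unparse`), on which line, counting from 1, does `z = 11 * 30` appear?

11

Transformed code:
j = 28 * x
c = c - 1
j = (x - 7) // (z % x)
z = j
print(c)
result = [j for score in j]
result = (result - z) // x[c]
if c <= result:
    result = 33 - result
if j > z:
    z = 11 * 30
    x = x // j
if z > result < 27:
    handle(result)
c = 26 // j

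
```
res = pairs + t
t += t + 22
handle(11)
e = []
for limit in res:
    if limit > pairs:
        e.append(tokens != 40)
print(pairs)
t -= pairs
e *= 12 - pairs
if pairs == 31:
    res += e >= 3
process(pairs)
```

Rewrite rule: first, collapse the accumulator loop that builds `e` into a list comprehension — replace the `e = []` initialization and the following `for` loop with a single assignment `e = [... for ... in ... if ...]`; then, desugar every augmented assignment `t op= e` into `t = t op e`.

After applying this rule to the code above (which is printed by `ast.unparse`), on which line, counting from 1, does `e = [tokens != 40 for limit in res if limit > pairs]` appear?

Transformed code:
res = pairs + t
t = t + (t + 22)
handle(11)
e = [tokens != 40 for limit in res if limit > pairs]
print(pairs)
t = t - pairs
e = e * (12 - pairs)
if pairs == 31:
    res = res + (e >= 3)
process(pairs)

4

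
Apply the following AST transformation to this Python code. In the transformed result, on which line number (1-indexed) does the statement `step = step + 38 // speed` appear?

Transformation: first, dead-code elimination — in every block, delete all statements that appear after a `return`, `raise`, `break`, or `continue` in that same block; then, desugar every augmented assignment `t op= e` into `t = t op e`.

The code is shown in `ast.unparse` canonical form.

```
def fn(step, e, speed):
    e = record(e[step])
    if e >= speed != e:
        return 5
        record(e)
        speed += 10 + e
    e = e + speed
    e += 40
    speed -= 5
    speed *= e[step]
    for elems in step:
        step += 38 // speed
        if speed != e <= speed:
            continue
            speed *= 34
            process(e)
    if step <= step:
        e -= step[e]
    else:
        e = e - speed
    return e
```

Transformed code:
def fn(step, e, speed):
    e = record(e[step])
    if e >= speed != e:
        return 5
    e = e + speed
    e = e + 40
    speed = speed - 5
    speed = speed * e[step]
    for elems in step:
        step = step + 38 // speed
        if speed != e <= speed:
            continue
    if step <= step:
        e = e - step[e]
    else:
        e = e - speed
    return e

10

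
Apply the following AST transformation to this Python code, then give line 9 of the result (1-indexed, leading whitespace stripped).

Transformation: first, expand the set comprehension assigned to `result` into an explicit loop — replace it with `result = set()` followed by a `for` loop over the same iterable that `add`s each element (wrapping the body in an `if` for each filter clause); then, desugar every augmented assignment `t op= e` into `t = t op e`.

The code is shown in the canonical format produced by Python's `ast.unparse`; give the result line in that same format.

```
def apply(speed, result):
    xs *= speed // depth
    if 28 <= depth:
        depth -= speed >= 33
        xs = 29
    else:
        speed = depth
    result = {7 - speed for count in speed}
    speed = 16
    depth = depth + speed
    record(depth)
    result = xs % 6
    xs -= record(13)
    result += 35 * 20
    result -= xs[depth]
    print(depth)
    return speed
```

for count in speed:

Transformed code:
def apply(speed, result):
    xs = xs * (speed // depth)
    if 28 <= depth:
        depth = depth - (speed >= 33)
        xs = 29
    else:
        speed = depth
    result = set()
    for count in speed:
        result.add(7 - speed)
    speed = 16
    depth = depth + speed
    record(depth)
    result = xs % 6
    xs = xs - record(13)
    result = result + 35 * 20
    result = result - xs[depth]
    print(depth)
    return speed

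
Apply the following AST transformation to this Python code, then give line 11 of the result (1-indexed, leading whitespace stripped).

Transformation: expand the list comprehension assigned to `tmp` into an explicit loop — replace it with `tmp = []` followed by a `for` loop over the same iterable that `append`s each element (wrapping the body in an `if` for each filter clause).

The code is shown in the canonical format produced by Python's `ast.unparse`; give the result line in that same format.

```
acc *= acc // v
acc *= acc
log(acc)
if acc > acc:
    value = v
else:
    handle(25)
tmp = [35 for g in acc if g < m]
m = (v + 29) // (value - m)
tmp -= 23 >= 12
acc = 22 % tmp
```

Transformed code:
acc *= acc // v
acc *= acc
log(acc)
if acc > acc:
    value = v
else:
    handle(25)
tmp = []
for g in acc:
    if g < m:
        tmp.append(35)
m = (v + 29) // (value - m)
tmp -= 23 >= 12
acc = 22 % tmp

tmp.append(35)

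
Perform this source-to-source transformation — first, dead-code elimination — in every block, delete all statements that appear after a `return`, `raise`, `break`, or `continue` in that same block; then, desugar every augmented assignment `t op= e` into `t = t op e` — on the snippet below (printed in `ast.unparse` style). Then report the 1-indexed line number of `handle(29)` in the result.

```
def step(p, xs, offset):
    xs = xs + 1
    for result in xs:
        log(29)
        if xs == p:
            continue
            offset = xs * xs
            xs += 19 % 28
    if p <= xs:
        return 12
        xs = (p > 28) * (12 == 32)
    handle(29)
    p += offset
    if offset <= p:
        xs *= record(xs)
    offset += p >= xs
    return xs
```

9

Transformed code:
def step(p, xs, offset):
    xs = xs + 1
    for result in xs:
        log(29)
        if xs == p:
            continue
    if p <= xs:
        return 12
    handle(29)
    p = p + offset
    if offset <= p:
        xs = xs * record(xs)
    offset = offset + (p >= xs)
    return xs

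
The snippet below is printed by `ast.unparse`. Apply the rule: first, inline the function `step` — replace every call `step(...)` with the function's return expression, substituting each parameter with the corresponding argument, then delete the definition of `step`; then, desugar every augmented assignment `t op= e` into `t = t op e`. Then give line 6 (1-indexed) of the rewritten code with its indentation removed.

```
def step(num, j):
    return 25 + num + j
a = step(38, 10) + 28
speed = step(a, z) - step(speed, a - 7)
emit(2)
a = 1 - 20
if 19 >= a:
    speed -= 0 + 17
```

speed = speed - (0 + 17)

Transformed code:
a = 25 + 38 + 10 + 28
speed = 25 + a + z - (25 + speed + (a - 7))
emit(2)
a = 1 - 20
if 19 >= a:
    speed = speed - (0 + 17)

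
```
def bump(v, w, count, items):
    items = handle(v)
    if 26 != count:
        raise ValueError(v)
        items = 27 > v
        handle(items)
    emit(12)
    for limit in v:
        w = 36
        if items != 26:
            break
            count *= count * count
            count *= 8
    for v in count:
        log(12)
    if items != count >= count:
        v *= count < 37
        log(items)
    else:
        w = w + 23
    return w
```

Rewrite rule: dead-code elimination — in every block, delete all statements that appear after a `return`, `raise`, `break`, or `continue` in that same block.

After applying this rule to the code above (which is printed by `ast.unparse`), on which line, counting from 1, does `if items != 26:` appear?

Transformed code:
def bump(v, w, count, items):
    items = handle(v)
    if 26 != count:
        raise ValueError(v)
    emit(12)
    for limit in v:
        w = 36
        if items != 26:
            break
    for v in count:
        log(12)
    if items != count >= count:
        v *= count < 37
        log(items)
    else:
        w = w + 23
    return w

8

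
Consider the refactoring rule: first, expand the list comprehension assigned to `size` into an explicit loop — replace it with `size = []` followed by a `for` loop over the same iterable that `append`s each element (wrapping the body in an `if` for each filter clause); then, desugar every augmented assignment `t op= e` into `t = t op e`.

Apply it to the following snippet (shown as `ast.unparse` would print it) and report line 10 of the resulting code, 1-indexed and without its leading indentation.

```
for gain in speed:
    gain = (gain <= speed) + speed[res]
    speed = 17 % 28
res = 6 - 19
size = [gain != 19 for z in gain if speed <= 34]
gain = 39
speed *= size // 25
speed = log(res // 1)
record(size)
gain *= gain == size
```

Transformed code:
for gain in speed:
    gain = (gain <= speed) + speed[res]
    speed = 17 % 28
res = 6 - 19
size = []
for z in gain:
    if speed <= 34:
        size.append(gain != 19)
gain = 39
speed = speed * (size // 25)
speed = log(res // 1)
record(size)
gain = gain * (gain == size)

speed = speed * (size // 25)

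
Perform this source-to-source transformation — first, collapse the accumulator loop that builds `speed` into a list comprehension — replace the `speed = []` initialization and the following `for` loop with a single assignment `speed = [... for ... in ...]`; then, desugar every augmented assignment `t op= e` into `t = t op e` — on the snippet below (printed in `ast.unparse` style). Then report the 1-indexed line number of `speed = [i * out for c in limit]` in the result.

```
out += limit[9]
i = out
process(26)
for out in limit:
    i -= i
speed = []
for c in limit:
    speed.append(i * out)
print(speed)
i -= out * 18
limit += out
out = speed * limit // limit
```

Transformed code:
out = out + limit[9]
i = out
process(26)
for out in limit:
    i = i - i
speed = [i * out for c in limit]
print(speed)
i = i - out * 18
limit = limit + out
out = speed * limit // limit

6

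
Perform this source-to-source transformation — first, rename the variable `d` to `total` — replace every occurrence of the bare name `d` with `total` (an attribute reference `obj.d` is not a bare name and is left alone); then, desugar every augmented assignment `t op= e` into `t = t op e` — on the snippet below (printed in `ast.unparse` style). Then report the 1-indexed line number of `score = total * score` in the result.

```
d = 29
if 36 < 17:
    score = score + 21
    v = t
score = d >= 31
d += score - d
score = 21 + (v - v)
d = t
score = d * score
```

9

Transformed code:
total = 29
if 36 < 17:
    score = score + 21
    v = t
score = total >= 31
total = total + (score - total)
score = 21 + (v - v)
total = t
score = total * score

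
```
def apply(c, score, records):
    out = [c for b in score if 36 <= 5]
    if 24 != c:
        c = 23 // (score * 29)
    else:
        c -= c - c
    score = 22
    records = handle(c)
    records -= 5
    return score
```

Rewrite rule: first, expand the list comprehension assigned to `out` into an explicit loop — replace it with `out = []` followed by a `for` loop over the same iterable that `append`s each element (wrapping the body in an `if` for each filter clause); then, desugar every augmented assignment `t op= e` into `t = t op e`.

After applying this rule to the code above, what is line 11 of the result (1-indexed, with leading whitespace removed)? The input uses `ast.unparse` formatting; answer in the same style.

Transformed code:
def apply(c, score, records):
    out = []
    for b in score:
        if 36 <= 5:
            out.append(c)
    if 24 != c:
        c = 23 // (score * 29)
    else:
        c = c - (c - c)
    score = 22
    records = handle(c)
    records = records - 5
    return score

records = handle(c)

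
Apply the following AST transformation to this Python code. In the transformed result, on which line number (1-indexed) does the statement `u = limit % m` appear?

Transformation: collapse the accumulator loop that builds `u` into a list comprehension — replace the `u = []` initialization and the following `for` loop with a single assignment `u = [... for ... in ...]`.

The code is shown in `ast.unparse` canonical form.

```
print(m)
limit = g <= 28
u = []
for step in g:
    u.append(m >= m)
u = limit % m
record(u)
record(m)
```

Transformed code:
print(m)
limit = g <= 28
u = [m >= m for step in g]
u = limit % m
record(u)
record(m)

4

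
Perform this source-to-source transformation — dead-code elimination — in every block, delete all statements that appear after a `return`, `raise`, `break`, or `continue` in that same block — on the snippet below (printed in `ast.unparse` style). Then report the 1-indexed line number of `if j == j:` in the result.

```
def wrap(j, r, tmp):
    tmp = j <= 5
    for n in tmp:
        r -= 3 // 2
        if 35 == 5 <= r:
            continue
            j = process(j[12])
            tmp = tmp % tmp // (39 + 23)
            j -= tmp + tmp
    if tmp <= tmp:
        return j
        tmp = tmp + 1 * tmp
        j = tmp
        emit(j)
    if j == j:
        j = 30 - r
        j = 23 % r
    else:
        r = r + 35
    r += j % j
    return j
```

Transformed code:
def wrap(j, r, tmp):
    tmp = j <= 5
    for n in tmp:
        r -= 3 // 2
        if 35 == 5 <= r:
            continue
    if tmp <= tmp:
        return j
    if j == j:
        j = 30 - r
        j = 23 % r
    else:
        r = r + 35
    r += j % j
    return j

9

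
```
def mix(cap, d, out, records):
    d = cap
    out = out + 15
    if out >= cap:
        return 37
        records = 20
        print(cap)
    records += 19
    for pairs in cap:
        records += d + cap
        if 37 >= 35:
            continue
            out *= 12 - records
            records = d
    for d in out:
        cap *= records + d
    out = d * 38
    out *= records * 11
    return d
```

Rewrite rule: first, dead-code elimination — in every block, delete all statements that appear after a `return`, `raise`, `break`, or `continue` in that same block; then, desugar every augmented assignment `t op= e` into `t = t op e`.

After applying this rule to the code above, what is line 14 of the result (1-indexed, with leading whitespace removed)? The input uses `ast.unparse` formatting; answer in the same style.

out = out * (records * 11)

Transformed code:
def mix(cap, d, out, records):
    d = cap
    out = out + 15
    if out >= cap:
        return 37
    records = records + 19
    for pairs in cap:
        records = records + (d + cap)
        if 37 >= 35:
            continue
    for d in out:
        cap = cap * (records + d)
    out = d * 38
    out = out * (records * 11)
    return d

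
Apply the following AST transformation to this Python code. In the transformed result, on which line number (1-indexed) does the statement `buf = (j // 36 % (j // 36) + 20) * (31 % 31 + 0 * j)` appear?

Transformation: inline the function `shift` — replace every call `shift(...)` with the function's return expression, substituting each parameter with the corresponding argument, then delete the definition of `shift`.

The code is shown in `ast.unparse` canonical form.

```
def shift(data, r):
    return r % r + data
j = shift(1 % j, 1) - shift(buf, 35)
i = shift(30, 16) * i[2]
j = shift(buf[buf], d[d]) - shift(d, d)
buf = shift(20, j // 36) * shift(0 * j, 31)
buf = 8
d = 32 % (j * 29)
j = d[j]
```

Transformed code:
j = 1 % 1 + 1 % j - (35 % 35 + buf)
i = (16 % 16 + 30) * i[2]
j = d[d] % d[d] + buf[buf] - (d % d + d)
buf = (j // 36 % (j // 36) + 20) * (31 % 31 + 0 * j)
buf = 8
d = 32 % (j * 29)
j = d[j]

4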